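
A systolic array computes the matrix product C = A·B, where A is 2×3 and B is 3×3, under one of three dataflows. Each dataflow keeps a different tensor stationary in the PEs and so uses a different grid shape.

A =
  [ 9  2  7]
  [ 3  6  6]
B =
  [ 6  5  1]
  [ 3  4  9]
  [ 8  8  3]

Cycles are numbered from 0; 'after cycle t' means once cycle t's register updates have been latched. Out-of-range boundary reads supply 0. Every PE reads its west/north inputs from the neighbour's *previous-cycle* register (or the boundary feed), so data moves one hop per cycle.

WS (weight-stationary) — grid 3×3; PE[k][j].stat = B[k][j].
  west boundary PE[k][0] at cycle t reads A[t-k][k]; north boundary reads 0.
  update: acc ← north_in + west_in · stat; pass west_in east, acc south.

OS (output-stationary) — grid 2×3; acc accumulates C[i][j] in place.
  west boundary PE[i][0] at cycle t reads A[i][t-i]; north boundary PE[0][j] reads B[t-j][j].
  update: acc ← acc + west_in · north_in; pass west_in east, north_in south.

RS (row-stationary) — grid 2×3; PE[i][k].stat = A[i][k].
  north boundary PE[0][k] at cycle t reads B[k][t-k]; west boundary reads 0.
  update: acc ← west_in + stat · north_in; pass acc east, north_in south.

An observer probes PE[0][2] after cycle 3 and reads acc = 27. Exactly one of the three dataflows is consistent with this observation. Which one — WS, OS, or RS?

Under WS (3×3), PE[0][2]:
  t=0 PE[0][2]: acc=0 h=0 v=0
  t=1 PE[0][2]: acc=0 h=0 v=0
  t=2 PE[0][2]: acc=9 h=9 v=9
  t=3 PE[0][2]: acc=3 h=3 v=3
Under OS (2×3), PE[0][2]:
  t=0 PE[0][2]: acc=0 h=0 v=0
  t=1 PE[0][2]: acc=0 h=0 v=0
  t=2 PE[0][2]: acc=9 h=9 v=1
  t=3 PE[0][2]: acc=27 h=2 v=9
Under RS (2×3), PE[0][2]:
  t=0 PE[0][2]: acc=0 h=0 v=0
  t=1 PE[0][2]: acc=0 h=0 v=0
  t=2 PE[0][2]: acc=116 h=116 v=8
  t=3 PE[0][2]: acc=109 h=109 v=8

dataflow = OS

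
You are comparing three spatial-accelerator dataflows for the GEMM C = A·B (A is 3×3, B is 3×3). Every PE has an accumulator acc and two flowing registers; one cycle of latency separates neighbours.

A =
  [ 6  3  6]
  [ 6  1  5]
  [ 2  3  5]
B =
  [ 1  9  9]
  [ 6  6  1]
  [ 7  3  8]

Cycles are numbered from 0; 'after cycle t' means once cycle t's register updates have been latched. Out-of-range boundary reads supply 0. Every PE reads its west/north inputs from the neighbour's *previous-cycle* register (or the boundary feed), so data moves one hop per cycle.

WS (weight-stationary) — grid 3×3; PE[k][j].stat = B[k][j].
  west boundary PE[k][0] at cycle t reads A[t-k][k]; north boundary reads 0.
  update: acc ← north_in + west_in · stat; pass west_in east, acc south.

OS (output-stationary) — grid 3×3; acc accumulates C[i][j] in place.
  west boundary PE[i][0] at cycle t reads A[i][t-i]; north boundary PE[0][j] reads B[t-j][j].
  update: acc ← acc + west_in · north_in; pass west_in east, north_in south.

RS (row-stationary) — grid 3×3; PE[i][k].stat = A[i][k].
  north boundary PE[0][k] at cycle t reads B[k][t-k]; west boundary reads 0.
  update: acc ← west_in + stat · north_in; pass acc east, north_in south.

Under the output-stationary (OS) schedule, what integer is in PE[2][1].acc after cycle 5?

PE[2][1].acc = 51

OS (3×3). Following PE[2][1] plus its west/north inputs:
  @0  [1,1]  acc 0  |  →0  ↓0
  @0  [2,0]  acc 0  |  →0  ↓0
  @0  [2,1]  acc 0  |  →0  ↓0
  @1  [1,1]  acc 0  |  →0  ↓0
  @1  [2,0]  acc 0  |  →0  ↓0
  @1  [2,1]  acc 0  |  →0  ↓0
  @2  [1,1]  acc 54  |  →6  ↓9
  @2  [2,0]  acc 2  |  →2  ↓1
  @2  [2,1]  acc 0  |  →0  ↓0
  @3  [1,1]  acc 60  |  →1  ↓6
  @3  [2,0]  acc 20  |  →3  ↓6
  @3  [2,1]  acc 18  |  →2  ↓9
  @4  [1,1]  acc 75  |  →5  ↓3
  @4  [2,0]  acc 55  |  →5  ↓7
  @4  [2,1]  acc 36  |  →3  ↓6
  @5  [1,1]  acc 75  |  →0  ↓0
  @5  [2,0]  acc 55  |  →0  ↓0
  @5  [2,1]  acc 51  |  →5  ↓3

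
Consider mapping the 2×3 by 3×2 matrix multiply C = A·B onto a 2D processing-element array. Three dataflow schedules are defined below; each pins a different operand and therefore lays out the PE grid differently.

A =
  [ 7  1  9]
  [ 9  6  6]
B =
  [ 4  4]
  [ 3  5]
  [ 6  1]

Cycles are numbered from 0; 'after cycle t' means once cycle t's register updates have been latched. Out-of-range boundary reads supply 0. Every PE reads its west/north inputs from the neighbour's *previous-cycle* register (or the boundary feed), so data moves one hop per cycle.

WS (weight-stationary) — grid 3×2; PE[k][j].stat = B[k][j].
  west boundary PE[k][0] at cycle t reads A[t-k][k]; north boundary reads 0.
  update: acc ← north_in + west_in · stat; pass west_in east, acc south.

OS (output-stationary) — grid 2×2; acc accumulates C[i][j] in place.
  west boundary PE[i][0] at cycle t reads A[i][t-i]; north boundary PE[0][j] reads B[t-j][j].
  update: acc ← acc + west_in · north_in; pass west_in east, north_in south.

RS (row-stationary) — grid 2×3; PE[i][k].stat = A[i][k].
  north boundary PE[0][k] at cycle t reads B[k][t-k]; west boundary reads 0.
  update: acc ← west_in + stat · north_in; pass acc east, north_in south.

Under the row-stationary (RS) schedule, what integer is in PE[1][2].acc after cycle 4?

RS (2×3). Following PE[1][2] plus its west/north inputs:
  after 0 — PE[0][2] acc=0, pass-E 0, pass-S 0
  after 0 — PE[1][1] acc=0, pass-E 0, pass-S 0
  after 0 — PE[1][2] acc=0, pass-E 0, pass-S 0
  after 1 — PE[0][2] acc=0, pass-E 0, pass-S 0
  after 1 — PE[1][1] acc=0, pass-E 0, pass-S 0
  after 1 — PE[1][2] acc=0, pass-E 0, pass-S 0
  after 2 — PE[0][2] acc=85, pass-E 85, pass-S 6
  after 2 — PE[1][1] acc=54, pass-E 54, pass-S 3
  after 2 — PE[1][2] acc=0, pass-E 0, pass-S 0
  after 3 — PE[0][2] acc=42, pass-E 42, pass-S 1
  after 3 — PE[1][1] acc=66, pass-E 66, pass-S 5
  after 3 — PE[1][2] acc=90, pass-E 90, pass-S 6
  after 4 — PE[0][2] acc=0, pass-E 0, pass-S 0
  after 4 — PE[1][1] acc=0, pass-E 0, pass-S 0
  after 4 — PE[1][2] acc=72, pass-E 72, pass-S 1

PE[1][2].acc = 72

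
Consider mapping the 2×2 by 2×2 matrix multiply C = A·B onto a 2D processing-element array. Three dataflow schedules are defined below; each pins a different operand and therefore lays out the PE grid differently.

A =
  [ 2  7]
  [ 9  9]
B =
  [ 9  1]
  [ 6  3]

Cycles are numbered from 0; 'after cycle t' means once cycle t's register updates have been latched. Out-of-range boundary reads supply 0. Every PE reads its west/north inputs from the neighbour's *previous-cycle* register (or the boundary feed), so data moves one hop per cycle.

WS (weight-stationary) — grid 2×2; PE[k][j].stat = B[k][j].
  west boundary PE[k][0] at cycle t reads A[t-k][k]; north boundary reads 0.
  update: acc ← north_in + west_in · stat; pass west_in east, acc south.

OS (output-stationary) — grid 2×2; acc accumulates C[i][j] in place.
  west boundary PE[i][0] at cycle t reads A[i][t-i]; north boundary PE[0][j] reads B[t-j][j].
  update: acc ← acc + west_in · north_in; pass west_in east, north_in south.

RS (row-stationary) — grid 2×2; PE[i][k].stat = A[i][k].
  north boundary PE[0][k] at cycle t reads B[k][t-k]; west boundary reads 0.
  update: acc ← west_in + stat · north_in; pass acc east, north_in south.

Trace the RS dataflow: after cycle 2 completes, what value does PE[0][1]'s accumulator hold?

PE[0][1].acc = 23

RS 2×2: PE[0][1] cycle-by-cycle (with neighbour feeds):
  step 0 · PE0,0: acc=18; fwd→18 fwd↓9
  step 0 · PE0,1: acc=0; fwd→0 fwd↓0
  step 1 · PE0,0: acc=2; fwd→2 fwd↓1
  step 1 · PE0,1: acc=60; fwd→60 fwd↓6
  step 2 · PE0,0: acc=0; fwd→0 fwd↓0
  step 2 · PE0,1: acc=23; fwd→23 fwd↓3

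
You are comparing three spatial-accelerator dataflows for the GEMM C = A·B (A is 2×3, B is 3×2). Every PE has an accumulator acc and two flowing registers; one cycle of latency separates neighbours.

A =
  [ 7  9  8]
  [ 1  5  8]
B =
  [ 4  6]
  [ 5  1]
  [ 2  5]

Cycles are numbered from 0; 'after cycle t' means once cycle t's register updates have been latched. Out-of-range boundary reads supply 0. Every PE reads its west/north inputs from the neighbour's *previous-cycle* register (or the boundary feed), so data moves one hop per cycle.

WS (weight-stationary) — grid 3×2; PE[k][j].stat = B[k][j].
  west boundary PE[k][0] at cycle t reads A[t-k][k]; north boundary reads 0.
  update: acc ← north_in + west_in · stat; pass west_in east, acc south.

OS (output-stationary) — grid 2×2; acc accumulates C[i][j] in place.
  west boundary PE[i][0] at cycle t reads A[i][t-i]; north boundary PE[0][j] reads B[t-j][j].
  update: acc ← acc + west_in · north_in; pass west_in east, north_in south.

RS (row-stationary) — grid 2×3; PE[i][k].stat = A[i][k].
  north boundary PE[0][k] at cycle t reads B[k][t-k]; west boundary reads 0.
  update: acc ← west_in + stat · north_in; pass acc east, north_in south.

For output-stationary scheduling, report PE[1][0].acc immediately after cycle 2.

OS on a 2×2 grid — tracing PE[1][0] and its feeders:
  after 0 — PE[0][0] acc=28, pass-E 7, pass-S 4
  after 0 — PE[1][0] acc=0, pass-E 0, pass-S 0
  after 1 — PE[0][0] acc=73, pass-E 9, pass-S 5
  after 1 — PE[1][0] acc=4, pass-E 1, pass-S 4
  after 2 — PE[0][0] acc=89, pass-E 8, pass-S 2
  after 2 — PE[1][0] acc=29, pass-E 5, pass-S 5

PE[1][0].acc = 29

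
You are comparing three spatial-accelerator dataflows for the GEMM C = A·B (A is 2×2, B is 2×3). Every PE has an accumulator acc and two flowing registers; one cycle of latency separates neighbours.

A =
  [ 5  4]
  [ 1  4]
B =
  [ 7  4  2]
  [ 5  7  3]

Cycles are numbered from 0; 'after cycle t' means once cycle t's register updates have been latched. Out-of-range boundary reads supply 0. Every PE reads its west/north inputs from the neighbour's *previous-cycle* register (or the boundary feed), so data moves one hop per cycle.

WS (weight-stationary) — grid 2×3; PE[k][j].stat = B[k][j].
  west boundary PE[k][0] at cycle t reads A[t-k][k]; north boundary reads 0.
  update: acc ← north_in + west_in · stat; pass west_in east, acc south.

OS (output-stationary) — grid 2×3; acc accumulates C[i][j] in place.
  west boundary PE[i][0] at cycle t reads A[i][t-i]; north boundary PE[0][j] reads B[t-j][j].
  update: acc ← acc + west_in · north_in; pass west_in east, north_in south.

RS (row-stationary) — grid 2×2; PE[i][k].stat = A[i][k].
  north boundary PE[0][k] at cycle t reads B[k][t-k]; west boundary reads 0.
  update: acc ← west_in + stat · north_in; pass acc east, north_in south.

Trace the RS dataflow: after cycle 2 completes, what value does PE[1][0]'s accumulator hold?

Tracing RS — 2×2 array, target PE[1][0]:
  step 0 · PE0,0: acc=35; fwd→35 fwd↓7
  step 0 · PE1,0: acc=0; fwd→0 fwd↓0
  step 1 · PE0,0: acc=20; fwd→20 fwd↓4
  step 1 · PE1,0: acc=7; fwd→7 fwd↓7
  step 2 · PE0,0: acc=10; fwd→10 fwd↓2
  step 2 · PE1,0: acc=4; fwd→4 fwd↓4

PE[1][0].acc = 4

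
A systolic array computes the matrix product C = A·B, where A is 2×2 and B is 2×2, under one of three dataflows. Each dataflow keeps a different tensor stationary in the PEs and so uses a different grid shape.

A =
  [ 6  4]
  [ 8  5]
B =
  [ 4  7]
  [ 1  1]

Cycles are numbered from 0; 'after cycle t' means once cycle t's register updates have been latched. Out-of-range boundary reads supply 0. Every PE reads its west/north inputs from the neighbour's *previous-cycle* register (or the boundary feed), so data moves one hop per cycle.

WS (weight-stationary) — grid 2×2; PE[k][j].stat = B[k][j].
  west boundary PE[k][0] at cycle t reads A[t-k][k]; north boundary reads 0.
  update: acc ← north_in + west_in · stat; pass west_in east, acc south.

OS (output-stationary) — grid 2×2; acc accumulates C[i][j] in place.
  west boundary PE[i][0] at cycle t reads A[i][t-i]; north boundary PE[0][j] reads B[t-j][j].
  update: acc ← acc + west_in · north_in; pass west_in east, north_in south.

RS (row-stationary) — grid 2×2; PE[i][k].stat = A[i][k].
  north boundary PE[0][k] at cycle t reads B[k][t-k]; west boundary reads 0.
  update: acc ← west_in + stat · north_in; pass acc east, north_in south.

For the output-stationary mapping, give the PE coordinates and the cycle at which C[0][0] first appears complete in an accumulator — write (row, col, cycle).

Under OS, C[0][0] lands at PE[0][0]:
  step 0 · PE0,0: acc=24; fwd→6 fwd↓4
  step 1 · PE0,0: acc=28; fwd→4 fwd↓1

(row, col, cycle) = (0, 0, 1)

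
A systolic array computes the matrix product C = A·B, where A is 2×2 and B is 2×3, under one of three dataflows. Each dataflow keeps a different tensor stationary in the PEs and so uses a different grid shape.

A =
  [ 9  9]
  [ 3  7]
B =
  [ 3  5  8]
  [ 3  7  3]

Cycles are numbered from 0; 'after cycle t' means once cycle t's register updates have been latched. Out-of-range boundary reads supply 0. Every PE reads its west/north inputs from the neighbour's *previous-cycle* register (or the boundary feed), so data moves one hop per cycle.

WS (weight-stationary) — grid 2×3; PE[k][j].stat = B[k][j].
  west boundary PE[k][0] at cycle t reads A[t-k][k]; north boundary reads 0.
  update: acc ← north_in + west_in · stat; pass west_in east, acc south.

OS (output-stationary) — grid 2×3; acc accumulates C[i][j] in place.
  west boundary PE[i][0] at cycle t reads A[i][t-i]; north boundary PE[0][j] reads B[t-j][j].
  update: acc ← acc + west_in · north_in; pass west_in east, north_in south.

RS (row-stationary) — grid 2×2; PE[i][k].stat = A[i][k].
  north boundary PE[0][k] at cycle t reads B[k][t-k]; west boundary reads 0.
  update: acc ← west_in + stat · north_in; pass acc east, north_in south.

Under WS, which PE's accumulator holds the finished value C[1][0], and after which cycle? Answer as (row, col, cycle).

WS — PE[1][0] is where C[1][0] collects:
  0: (1,0).acc=0  regs=<0,0>
  1: (1,0).acc=54  regs=<9,54>
  2: (1,0).acc=30  regs=<7,30>

(row, col, cycle) = (1, 0, 2)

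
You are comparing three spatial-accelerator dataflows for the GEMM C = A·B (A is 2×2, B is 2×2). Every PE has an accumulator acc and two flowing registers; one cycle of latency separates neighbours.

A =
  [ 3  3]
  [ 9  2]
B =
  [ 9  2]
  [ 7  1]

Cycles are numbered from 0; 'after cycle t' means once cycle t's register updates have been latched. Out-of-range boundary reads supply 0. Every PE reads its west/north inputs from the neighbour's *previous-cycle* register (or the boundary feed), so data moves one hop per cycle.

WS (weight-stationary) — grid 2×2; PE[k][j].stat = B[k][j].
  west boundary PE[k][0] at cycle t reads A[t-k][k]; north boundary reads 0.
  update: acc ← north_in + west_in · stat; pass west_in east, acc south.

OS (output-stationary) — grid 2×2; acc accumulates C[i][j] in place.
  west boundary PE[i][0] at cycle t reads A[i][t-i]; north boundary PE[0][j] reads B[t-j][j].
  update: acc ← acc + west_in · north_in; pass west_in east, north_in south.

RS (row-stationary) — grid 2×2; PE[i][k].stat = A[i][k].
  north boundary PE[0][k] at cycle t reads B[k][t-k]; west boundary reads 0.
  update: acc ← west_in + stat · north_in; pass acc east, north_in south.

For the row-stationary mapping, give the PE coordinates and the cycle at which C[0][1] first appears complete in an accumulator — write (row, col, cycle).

(row, col, cycle) = (0, 1, 2)

RS — PE[0][1] is where C[0][1] collects:
  after 0 — PE[0][1] acc=0, pass-E 0, pass-S 0
  after 1 — PE[0][1] acc=48, pass-E 48, pass-S 7
  after 2 — PE[0][1] acc=9, pass-E 9, pass-S 1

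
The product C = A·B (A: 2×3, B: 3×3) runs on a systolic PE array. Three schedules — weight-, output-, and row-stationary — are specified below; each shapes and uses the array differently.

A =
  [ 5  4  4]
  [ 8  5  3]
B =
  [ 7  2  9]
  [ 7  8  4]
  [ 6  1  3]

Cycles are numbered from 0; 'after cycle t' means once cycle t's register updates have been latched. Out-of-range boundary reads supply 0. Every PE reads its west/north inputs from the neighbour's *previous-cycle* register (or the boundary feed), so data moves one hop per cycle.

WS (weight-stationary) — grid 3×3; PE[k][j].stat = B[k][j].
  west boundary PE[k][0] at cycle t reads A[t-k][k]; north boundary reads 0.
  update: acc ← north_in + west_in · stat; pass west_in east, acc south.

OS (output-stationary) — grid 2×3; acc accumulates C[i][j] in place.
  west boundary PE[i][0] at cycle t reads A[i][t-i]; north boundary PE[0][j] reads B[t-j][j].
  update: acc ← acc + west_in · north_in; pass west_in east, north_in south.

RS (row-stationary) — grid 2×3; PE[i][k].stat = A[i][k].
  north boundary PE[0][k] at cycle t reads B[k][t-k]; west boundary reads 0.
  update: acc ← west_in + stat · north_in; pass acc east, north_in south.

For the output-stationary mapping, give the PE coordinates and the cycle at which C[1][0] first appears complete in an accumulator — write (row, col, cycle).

Under OS, C[1][0] lands at PE[1][0]:
  after 0 — PE[1][0] acc=0, pass-E 0, pass-S 0
  after 1 — PE[1][0] acc=56, pass-E 8, pass-S 7
  after 2 — PE[1][0] acc=91, pass-E 5, pass-S 7
  after 3 — PE[1][0] acc=109, pass-E 3, pass-S 6

(row, col, cycle) = (1, 0, 3)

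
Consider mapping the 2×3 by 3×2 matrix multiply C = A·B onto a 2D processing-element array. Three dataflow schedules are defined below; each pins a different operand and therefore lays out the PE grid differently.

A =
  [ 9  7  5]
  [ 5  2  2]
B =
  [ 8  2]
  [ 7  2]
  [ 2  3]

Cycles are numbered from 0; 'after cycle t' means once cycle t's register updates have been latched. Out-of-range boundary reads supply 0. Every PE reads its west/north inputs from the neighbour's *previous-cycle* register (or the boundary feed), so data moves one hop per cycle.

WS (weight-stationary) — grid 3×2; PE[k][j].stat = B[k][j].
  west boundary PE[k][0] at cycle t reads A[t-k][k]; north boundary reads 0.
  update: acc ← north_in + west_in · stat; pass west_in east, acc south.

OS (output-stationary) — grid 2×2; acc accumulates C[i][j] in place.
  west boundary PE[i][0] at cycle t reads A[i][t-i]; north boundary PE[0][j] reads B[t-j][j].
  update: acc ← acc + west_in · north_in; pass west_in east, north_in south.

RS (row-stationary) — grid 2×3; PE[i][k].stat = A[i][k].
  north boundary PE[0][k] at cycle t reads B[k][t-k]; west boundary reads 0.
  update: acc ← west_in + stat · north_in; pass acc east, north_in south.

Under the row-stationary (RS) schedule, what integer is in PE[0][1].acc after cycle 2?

PE[0][1].acc = 32

RS (2×3). Following PE[0][1] plus its west/north inputs:
  cycle 0: PE[0][0] → acc 72, east 72, south 8
  cycle 0: PE[0][1] → acc 0, east 0, south 0
  cycle 1: PE[0][0] → acc 18, east 18, south 2
  cycle 1: PE[0][1] → acc 121, east 121, south 7
  cycle 2: PE[0][0] → acc 0, east 0, south 0
  cycle 2: PE[0][1] → acc 32, east 32, south 2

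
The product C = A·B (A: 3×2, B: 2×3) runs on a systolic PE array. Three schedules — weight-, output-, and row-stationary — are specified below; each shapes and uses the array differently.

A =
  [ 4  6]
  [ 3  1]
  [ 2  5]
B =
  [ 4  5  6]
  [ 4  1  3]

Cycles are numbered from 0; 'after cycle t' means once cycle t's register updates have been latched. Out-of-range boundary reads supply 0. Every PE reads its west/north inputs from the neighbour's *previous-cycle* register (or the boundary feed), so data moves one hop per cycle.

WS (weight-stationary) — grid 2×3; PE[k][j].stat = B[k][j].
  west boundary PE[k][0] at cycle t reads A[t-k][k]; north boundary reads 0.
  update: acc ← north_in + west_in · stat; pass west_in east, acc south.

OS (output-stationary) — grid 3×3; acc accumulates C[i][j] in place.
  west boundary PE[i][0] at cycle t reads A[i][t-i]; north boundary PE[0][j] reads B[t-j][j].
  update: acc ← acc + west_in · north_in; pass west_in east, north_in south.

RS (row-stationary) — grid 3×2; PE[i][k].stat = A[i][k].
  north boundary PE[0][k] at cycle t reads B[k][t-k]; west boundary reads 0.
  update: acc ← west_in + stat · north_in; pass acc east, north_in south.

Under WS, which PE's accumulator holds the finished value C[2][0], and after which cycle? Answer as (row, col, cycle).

Under WS, C[2][0] lands at PE[1][0]:
  0: (1,0).acc=0  regs=<0,0>
  1: (1,0).acc=40  regs=<6,40>
  2: (1,0).acc=16  regs=<1,16>
  3: (1,0).acc=28  regs=<5,28>

(row, col, cycle) = (1, 0, 3)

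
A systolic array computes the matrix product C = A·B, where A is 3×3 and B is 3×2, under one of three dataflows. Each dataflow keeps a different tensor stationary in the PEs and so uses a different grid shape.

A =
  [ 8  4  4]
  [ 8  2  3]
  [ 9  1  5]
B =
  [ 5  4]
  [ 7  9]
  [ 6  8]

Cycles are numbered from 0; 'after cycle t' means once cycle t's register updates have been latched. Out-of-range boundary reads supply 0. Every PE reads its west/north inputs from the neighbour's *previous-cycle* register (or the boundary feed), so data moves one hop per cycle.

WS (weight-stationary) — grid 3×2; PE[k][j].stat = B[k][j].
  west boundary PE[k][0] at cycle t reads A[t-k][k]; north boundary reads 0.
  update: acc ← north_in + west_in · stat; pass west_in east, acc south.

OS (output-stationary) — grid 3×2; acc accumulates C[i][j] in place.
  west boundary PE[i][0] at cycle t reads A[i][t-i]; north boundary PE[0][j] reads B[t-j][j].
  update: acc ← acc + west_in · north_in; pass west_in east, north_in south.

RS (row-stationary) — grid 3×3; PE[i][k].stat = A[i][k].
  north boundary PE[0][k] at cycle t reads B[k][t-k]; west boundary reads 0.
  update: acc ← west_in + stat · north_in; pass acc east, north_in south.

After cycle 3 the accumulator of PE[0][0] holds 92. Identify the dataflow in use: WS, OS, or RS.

dataflow = OS

WS (3×2 grid), PE[0][0]:
  0: (0,0).acc=40  regs=<8,40>
  1: (0,0).acc=40  regs=<8,40>
  2: (0,0).acc=45  regs=<9,45>
  3: (0,0).acc=0  regs=<0,0>
OS (3×2 grid), PE[0][0]:
  0: (0,0).acc=40  regs=<8,5>
  1: (0,0).acc=68  regs=<4,7>
  2: (0,0).acc=92  regs=<4,6>
  3: (0,0).acc=92  regs=<0,0>
RS (3×3 grid), PE[0][0]:
  0: (0,0).acc=40  regs=<40,5>
  1: (0,0).acc=32  regs=<32,4>
  2: (0,0).acc=0  regs=<0,0>
  3: (0,0).acc=0  regs=<0,0>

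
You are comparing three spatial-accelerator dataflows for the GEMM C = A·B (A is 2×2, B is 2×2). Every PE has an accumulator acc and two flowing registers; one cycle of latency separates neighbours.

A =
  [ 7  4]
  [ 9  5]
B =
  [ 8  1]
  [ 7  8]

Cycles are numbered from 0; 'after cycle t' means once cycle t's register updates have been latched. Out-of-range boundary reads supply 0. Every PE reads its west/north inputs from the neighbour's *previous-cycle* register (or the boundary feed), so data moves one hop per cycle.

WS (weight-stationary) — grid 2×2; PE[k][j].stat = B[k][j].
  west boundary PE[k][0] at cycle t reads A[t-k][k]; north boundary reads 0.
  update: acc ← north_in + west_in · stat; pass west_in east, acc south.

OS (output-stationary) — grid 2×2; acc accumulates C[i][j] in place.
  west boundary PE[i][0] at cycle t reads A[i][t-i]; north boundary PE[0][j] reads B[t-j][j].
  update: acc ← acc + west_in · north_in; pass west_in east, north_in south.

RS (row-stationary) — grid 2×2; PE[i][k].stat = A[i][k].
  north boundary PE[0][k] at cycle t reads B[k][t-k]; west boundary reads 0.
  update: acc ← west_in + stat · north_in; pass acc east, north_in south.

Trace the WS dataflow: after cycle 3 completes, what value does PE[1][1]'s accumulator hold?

PE[1][1].acc = 49

WS (2×2). Following PE[1][1] plus its west/north inputs:
  t=0 PE[0][1]: acc=0 h=0 v=0
  t=0 PE[1][0]: acc=0 h=0 v=0
  t=0 PE[1][1]: acc=0 h=0 v=0
  t=1 PE[0][1]: acc=7 h=7 v=7
  t=1 PE[1][0]: acc=84 h=4 v=84
  t=1 PE[1][1]: acc=0 h=0 v=0
  t=2 PE[0][1]: acc=9 h=9 v=9
  t=2 PE[1][0]: acc=107 h=5 v=107
  t=2 PE[1][1]: acc=39 h=4 v=39
  t=3 PE[0][1]: acc=0 h=0 v=0
  t=3 PE[1][0]: acc=0 h=0 v=0
  t=3 PE[1][1]: acc=49 h=5 v=49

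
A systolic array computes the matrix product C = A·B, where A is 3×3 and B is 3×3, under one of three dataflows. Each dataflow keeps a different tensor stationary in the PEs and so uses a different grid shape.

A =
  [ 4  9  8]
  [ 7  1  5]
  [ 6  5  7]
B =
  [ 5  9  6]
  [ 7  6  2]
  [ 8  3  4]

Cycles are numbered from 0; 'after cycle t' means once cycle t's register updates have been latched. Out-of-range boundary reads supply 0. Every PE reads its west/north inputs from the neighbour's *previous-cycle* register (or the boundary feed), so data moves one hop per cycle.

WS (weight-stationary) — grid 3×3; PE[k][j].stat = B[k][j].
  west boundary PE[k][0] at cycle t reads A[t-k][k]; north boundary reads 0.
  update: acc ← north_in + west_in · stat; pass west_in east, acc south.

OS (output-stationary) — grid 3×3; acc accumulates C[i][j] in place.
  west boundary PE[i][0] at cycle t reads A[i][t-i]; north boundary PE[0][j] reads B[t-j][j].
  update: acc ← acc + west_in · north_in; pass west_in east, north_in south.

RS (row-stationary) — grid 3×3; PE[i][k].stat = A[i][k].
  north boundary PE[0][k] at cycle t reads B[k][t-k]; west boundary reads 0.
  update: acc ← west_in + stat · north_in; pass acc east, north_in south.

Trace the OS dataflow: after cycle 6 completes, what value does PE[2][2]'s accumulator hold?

PE[2][2].acc = 74

OS (3×3). Following PE[2][2] plus its west/north inputs:
  step 0 · PE1,2: acc=0; fwd→0 fwd↓0
  step 0 · PE2,1: acc=0; fwd→0 fwd↓0
  step 0 · PE2,2: acc=0; fwd→0 fwd↓0
  step 1 · PE1,2: acc=0; fwd→0 fwd↓0
  step 1 · PE2,1: acc=0; fwd→0 fwd↓0
  step 1 · PE2,2: acc=0; fwd→0 fwd↓0
  step 2 · PE1,2: acc=0; fwd→0 fwd↓0
  step 2 · PE2,1: acc=0; fwd→0 fwd↓0
  step 2 · PE2,2: acc=0; fwd→0 fwd↓0
  step 3 · PE1,2: acc=42; fwd→7 fwd↓6
  step 3 · PE2,1: acc=54; fwd→6 fwd↓9
  step 3 · PE2,2: acc=0; fwd→0 fwd↓0
  step 4 · PE1,2: acc=44; fwd→1 fwd↓2
  step 4 · PE2,1: acc=84; fwd→5 fwd↓6
  step 4 · PE2,2: acc=36; fwd→6 fwd↓6
  step 5 · PE1,2: acc=64; fwd→5 fwd↓4
  step 5 · PE2,1: acc=105; fwd→7 fwd↓3
  step 5 · PE2,2: acc=46; fwd→5 fwd↓2
  step 6 · PE1,2: acc=64; fwd→0 fwd↓0
  step 6 · PE2,1: acc=105; fwd→0 fwd↓0
  step 6 · PE2,2: acc=74; fwd→7 fwd↓4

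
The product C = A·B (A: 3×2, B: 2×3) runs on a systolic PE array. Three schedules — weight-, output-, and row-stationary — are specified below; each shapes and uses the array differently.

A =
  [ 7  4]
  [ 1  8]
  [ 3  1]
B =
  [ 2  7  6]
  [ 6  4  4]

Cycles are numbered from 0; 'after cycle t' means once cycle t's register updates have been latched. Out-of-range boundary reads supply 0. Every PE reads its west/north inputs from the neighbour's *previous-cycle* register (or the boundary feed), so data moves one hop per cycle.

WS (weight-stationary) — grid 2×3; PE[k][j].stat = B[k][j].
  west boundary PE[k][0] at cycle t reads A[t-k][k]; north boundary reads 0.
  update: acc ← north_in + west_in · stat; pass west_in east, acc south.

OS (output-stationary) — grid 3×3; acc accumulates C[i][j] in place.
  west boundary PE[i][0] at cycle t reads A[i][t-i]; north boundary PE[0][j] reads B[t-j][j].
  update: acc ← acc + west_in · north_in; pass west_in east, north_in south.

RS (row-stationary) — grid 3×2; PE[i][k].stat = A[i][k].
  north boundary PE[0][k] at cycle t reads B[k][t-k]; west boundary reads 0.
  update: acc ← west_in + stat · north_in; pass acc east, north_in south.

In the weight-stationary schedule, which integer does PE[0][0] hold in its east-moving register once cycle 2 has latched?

Tracing WS — 2×3 array, target PE[0][0]:
  c0 r0c0: 14 / 7 / 14
  c1 r0c0: 2 / 1 / 2
  c2 r0c0: 6 / 3 / 6

register = 3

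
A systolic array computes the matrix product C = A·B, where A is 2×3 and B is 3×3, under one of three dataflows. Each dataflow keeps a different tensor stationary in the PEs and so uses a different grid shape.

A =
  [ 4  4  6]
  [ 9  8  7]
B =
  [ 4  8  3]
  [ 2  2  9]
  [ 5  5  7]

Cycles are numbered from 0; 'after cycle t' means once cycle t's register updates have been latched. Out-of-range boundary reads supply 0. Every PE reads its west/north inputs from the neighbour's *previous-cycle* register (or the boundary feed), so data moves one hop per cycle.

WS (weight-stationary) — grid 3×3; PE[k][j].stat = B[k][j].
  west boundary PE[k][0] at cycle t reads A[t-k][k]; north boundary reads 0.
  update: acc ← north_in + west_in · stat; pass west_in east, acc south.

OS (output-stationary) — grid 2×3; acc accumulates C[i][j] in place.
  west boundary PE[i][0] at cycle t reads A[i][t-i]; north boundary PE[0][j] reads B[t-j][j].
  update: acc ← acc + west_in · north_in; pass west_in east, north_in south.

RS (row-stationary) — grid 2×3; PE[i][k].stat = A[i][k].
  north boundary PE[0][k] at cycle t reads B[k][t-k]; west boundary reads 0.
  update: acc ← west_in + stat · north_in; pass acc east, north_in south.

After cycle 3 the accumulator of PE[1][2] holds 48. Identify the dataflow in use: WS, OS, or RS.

dataflow = WS

— WS: 3×3; PE[1][2] trace:
  t=0 PE[1][2]: acc=0 h=0 v=0
  t=1 PE[1][2]: acc=0 h=0 v=0
  t=2 PE[1][2]: acc=0 h=0 v=0
  t=3 PE[1][2]: acc=48 h=4 v=48
— OS: 2×3; PE[1][2] trace:
  t=0 PE[1][2]: acc=0 h=0 v=0
  t=1 PE[1][2]: acc=0 h=0 v=0
  t=2 PE[1][2]: acc=0 h=0 v=0
  t=3 PE[1][2]: acc=27 h=9 v=3
— RS: 2×3; PE[1][2] trace:
  t=0 PE[1][2]: acc=0 h=0 v=0
  t=1 PE[1][2]: acc=0 h=0 v=0
  t=2 PE[1][2]: acc=0 h=0 v=0
  t=3 PE[1][2]: acc=87 h=87 v=5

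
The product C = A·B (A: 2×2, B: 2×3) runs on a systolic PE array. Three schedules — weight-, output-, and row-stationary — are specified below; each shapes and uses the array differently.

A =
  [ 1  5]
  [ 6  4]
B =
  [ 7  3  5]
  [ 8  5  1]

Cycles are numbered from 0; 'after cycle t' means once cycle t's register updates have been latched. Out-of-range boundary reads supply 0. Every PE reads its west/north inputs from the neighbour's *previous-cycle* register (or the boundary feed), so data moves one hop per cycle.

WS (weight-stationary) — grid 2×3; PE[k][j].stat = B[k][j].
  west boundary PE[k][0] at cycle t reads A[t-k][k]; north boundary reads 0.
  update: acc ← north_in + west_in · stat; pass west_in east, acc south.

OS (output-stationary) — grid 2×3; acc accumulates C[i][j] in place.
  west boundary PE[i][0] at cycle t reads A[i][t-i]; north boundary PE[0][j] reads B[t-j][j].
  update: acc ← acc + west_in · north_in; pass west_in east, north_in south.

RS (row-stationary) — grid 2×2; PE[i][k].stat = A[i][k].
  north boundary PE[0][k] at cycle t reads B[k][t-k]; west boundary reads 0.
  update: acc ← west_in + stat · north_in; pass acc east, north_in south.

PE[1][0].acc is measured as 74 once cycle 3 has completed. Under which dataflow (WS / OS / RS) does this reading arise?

WS [2×3] PE[1][0] across cycles:
  @0  [1,0]  acc 0  |  →0  ↓0
  @1  [1,0]  acc 47  |  →5  ↓47
  @2  [1,0]  acc 74  |  →4  ↓74
  @3  [1,0]  acc 0  |  →0  ↓0
OS [2×3] PE[1][0] across cycles:
  @0  [1,0]  acc 0  |  →0  ↓0
  @1  [1,0]  acc 42  |  →6  ↓7
  @2  [1,0]  acc 74  |  →4  ↓8
  @3  [1,0]  acc 74  |  →0  ↓0
RS [2×2] PE[1][0] across cycles:
  @0  [1,0]  acc 0  |  →0  ↓0
  @1  [1,0]  acc 42  |  →42  ↓7
  @2  [1,0]  acc 18  |  →18  ↓3
  @3  [1,0]  acc 30  |  →30  ↓5

dataflow = OS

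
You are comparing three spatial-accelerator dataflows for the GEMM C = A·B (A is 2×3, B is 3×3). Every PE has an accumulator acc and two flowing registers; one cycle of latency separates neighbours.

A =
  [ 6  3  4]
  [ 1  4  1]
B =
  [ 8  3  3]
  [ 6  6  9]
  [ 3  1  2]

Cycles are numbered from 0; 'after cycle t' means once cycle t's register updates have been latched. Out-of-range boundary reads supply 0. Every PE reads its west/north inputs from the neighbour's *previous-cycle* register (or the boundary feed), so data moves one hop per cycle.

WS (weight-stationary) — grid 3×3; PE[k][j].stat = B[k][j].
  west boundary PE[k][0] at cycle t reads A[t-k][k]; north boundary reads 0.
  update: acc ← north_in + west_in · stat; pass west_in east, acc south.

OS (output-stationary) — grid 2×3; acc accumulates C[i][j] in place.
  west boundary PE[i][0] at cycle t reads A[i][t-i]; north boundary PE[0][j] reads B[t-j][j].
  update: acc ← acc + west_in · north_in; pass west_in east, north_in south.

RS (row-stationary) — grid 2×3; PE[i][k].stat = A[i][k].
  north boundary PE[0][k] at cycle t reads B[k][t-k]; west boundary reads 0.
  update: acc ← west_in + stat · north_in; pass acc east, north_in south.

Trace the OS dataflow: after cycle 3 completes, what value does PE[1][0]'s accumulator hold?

PE[1][0].acc = 35

OS 2×3: PE[1][0] cycle-by-cycle (with neighbour feeds):
  after 0 — PE[0][0] acc=48, pass-E 6, pass-S 8
  after 0 — PE[1][0] acc=0, pass-E 0, pass-S 0
  after 1 — PE[0][0] acc=66, pass-E 3, pass-S 6
  after 1 — PE[1][0] acc=8, pass-E 1, pass-S 8
  after 2 — PE[0][0] acc=78, pass-E 4, pass-S 3
  after 2 — PE[1][0] acc=32, pass-E 4, pass-S 6
  after 3 — PE[0][0] acc=78, pass-E 0, pass-S 0
  after 3 — PE[1][0] acc=35, pass-E 1, pass-S 3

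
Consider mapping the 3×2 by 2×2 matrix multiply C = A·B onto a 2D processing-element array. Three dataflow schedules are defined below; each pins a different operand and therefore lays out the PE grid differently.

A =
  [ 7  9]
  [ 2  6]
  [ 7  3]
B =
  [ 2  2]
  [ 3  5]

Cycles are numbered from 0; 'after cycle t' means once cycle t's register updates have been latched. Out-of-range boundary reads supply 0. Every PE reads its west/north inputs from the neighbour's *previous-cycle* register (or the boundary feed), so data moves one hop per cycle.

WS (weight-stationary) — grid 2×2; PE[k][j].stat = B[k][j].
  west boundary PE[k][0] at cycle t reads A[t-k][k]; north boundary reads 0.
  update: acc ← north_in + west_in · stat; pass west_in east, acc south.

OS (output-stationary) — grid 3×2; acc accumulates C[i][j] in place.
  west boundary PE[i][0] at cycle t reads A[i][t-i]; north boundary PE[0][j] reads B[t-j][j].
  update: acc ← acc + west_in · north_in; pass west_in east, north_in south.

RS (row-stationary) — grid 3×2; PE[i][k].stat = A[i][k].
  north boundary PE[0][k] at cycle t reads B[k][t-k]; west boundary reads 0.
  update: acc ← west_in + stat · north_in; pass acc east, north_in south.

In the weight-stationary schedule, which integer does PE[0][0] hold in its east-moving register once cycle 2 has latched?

register = 7

WS on a 2×2 grid — tracing PE[0][0] and its feeders:
  after 0 — PE[0][0] acc=14, pass-E 7, pass-S 14
  after 1 — PE[0][0] acc=4, pass-E 2, pass-S 4
  after 2 — PE[0][0] acc=14, pass-E 7, pass-S 14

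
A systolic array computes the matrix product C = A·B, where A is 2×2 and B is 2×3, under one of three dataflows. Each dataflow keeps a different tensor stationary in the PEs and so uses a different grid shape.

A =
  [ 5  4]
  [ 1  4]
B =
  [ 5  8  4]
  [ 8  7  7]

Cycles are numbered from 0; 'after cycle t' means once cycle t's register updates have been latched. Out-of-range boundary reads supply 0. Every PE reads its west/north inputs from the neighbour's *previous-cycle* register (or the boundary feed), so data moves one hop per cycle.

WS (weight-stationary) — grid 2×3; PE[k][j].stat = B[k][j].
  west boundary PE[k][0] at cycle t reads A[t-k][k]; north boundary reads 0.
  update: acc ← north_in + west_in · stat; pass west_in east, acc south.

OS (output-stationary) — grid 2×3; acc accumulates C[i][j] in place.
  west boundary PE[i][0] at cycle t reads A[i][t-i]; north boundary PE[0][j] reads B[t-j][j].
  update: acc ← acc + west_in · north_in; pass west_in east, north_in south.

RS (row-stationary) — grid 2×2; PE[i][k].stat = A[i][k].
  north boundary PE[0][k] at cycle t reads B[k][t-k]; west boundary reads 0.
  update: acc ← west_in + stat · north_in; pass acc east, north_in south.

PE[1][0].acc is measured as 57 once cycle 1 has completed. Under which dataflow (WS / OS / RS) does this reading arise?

Under WS (2×3), PE[1][0]:
  after 0 — PE[1][0] acc=0, pass-E 0, pass-S 0
  after 1 — PE[1][0] acc=57, pass-E 4, pass-S 57
Under OS (2×3), PE[1][0]:
  after 0 — PE[1][0] acc=0, pass-E 0, pass-S 0
  after 1 — PE[1][0] acc=5, pass-E 1, pass-S 5
Under RS (2×2), PE[1][0]:
  after 0 — PE[1][0] acc=0, pass-E 0, pass-S 0
  after 1 — PE[1][0] acc=5, pass-E 5, pass-S 5

dataflow = WS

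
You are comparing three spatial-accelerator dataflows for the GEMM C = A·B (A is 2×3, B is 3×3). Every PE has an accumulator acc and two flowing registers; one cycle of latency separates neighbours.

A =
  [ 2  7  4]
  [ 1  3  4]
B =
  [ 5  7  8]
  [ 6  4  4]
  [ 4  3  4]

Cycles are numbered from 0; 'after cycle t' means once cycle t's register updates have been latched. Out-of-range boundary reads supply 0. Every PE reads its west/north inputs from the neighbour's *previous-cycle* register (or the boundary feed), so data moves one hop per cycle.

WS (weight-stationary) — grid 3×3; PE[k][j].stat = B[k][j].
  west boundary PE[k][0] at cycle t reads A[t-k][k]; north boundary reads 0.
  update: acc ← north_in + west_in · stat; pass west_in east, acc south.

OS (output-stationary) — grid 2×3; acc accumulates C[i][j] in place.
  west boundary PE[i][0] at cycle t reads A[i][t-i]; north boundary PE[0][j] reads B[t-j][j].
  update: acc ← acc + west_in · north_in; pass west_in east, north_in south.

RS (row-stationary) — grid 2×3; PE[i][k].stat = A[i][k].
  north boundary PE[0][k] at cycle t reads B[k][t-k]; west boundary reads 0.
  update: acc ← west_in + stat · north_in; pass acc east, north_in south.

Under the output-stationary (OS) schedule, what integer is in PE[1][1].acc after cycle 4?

Tracing OS — 2×3 array, target PE[1][1]:
  @0  [0,1]  acc 0  |  →0  ↓0
  @0  [1,0]  acc 0  |  →0  ↓0
  @0  [1,1]  acc 0  |  →0  ↓0
  @1  [0,1]  acc 14  |  →2  ↓7
  @1  [1,0]  acc 5  |  →1  ↓5
  @1  [1,1]  acc 0  |  →0  ↓0
  @2  [0,1]  acc 42  |  →7  ↓4
  @2  [1,0]  acc 23  |  →3  ↓6
  @2  [1,1]  acc 7  |  →1  ↓7
  @3  [0,1]  acc 54  |  →4  ↓3
  @3  [1,0]  acc 39  |  →4  ↓4
  @3  [1,1]  acc 19  |  →3  ↓4
  @4  [0,1]  acc 54  |  →0  ↓0
  @4  [1,0]  acc 39  |  →0  ↓0
  @4  [1,1]  acc 31  |  →4  ↓3

PE[1][1].acc = 31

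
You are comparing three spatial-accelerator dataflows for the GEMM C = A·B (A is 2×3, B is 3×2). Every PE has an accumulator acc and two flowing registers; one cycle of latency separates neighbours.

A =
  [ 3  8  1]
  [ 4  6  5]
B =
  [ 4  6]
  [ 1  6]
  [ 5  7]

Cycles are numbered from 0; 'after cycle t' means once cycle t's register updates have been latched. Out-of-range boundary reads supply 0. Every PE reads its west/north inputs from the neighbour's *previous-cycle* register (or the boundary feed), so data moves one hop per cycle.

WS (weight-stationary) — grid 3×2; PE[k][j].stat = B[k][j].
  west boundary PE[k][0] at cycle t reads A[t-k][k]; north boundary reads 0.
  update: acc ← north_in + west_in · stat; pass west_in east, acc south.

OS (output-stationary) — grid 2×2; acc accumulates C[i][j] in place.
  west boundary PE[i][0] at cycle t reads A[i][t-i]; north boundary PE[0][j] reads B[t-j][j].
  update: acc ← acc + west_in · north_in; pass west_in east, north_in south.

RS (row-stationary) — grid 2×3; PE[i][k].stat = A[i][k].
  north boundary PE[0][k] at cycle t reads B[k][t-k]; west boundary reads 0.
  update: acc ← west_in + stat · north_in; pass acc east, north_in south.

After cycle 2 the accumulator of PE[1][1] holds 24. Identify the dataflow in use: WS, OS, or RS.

— WS: 3×2; PE[1][1] trace:
  0: (1,1).acc=0  regs=<0,0>
  1: (1,1).acc=0  regs=<0,0>
  2: (1,1).acc=66  regs=<8,66>
— OS: 2×2; PE[1][1] trace:
  0: (1,1).acc=0  regs=<0,0>
  1: (1,1).acc=0  regs=<0,0>
  2: (1,1).acc=24  regs=<4,6>
— RS: 2×3; PE[1][1] trace:
  0: (1,1).acc=0  regs=<0,0>
  1: (1,1).acc=0  regs=<0,0>
  2: (1,1).acc=22  regs=<22,1>

dataflow = OS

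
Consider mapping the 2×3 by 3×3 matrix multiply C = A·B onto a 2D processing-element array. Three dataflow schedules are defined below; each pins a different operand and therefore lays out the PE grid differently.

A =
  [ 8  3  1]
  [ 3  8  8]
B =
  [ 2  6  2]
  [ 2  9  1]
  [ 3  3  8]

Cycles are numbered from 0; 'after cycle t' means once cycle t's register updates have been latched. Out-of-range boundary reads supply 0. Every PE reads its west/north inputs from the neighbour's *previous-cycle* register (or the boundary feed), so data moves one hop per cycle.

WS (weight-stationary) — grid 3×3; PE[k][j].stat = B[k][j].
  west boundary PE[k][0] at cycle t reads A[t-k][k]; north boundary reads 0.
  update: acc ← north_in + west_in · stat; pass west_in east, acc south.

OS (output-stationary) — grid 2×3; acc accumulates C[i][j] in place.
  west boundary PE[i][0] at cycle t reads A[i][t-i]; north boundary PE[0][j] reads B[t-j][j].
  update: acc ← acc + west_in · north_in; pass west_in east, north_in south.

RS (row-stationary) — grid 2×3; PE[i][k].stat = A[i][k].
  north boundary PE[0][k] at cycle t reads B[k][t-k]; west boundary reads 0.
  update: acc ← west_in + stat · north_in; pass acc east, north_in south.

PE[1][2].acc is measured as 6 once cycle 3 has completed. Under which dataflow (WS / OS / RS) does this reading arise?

dataflow = OS

WS [3×3] PE[1][2] across cycles:
  step 0 · PE1,2: acc=0; fwd→0 fwd↓0
  step 1 · PE1,2: acc=0; fwd→0 fwd↓0
  step 2 · PE1,2: acc=0; fwd→0 fwd↓0
  step 3 · PE1,2: acc=19; fwd→3 fwd↓19
OS [2×3] PE[1][2] across cycles:
  step 0 · PE1,2: acc=0; fwd→0 fwd↓0
  step 1 · PE1,2: acc=0; fwd→0 fwd↓0
  step 2 · PE1,2: acc=0; fwd→0 fwd↓0
  step 3 · PE1,2: acc=6; fwd→3 fwd↓2
RS [2×3] PE[1][2] across cycles:
  step 0 · PE1,2: acc=0; fwd→0 fwd↓0
  step 1 · PE1,2: acc=0; fwd→0 fwd↓0
  step 2 · PE1,2: acc=0; fwd→0 fwd↓0
  step 3 · PE1,2: acc=46; fwd→46 fwd↓3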